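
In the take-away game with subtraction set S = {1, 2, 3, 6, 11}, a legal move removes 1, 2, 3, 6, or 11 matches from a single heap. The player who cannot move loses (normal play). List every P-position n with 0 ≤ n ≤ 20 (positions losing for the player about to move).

0, 4, 8, 12, 16, 20

n :  0  1  2  3  4  5  6  7  8  9 10 11 12 13 14 15 16 17 18 19 20
G :  0  1  2  3  0  1  2  3  0  1  2  3  0  1  2  3  0  1  2  3  0
P-positions are exactly the n with G(n) = 0.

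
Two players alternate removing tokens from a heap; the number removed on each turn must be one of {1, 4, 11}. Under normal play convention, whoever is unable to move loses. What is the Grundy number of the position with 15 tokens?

G(0) = 0
G(1) = mex{0} = 1
G(2) = mex{1} = 0
G(3) = mex{0} = 1
G(4) = mex{1,0} = 2
G(5) = mex{2,1} = 0
G(6) = mex{0,0} = 1
G(7) = mex{1,1} = 0
G(8) = mex{0,2} = 1
G(9) = mex{1,0} = 2
G(10) = mex{2,1} = 0
G(11) = mex{0,0,0} = 1
G(12) = mex{1,1,1} = 0
G(13) = mex{0,2,0} = 1
G(14) = mex{1,0,1} = 2
G(15) = mex{2,1,2} = 0

0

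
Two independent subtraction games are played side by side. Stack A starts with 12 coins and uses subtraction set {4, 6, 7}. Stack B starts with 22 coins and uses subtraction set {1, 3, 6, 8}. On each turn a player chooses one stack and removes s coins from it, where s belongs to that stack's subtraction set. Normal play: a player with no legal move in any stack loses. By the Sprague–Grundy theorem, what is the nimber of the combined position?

Stack A, S = {4, 6, 7}:
n :  0  1  2  3  4  5  6  7  8  9 10 11 12
G :  0  0  0  0  1  1  1  1  2  2  2  0  0
G_A(12) = 0.
Stack B, S = {1, 3, 6, 8}:
n :  0  1  2  3  4  5  6  7  8  9 10 11 12 13 14 15 16 17 18 19 20 21 22
G :  0  1  0  1  0  1  2  3  2  0  1  0  1  0  1  2  3  2  0  1  0  1  0
G_B(22) = 0.
Combined Grundy value = 0 ⊕ 0 = 0.

0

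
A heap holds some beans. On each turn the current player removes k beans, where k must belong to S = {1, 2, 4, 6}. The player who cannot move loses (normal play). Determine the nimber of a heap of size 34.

n :  0  1  2  3  4  5  6  7  8  9 10 11 12 13 14 15 16 17 18 19 20 21 22 23 24 25 26 27 28 29 30 31 32 33 34
G :  0  1  2  0  1  2  3  4  0  1  2  0  1  2  3  4  0  1  2  0  1  2  3  4  0  1  2  0  1  2  3  4  0  1  2

2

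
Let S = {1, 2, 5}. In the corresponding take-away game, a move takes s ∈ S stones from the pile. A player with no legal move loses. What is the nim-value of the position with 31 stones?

n :  0  1  2  3  4  5  6  7  8  9 10 11 12 13 14 15 16 17 18 19 20 21 22 23 24 25 26 27 28 29 30 31
G :  0  1  2  0  1  2  0  1  2  0  1  2  0  1  2  0  1  2  0  1  2  0  1  2  0  1  2  0  1  2  0  1

1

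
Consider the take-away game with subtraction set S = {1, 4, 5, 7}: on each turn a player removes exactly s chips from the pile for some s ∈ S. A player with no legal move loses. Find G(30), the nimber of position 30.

2

G(0) = 0
G(1) = mex{0} = 1
G(2) = mex{1} = 0
G(3) = mex{0} = 1
G(4) = mex{1,0} = 2
G(5) = mex{2,1,0} = 3
G(6) = mex{3,0,1} = 2
G(7) = mex{2,1,0,0} = 3
G(8) = mex{3,2,1,1} = 0
G(9) = mex{0,3,2,0} = 1
G(10) = mex{1,2,3,1} = 0
G(11) = mex{0,3,2,2} = 1
G(12) = mex{1,0,3,3} = 2
G(13) = mex{2,1,0,2} = 3
G(14) = mex{3,0,1,3} = 2
G(15) = mex{2,1,0,0} = 3
G(16) = mex{3,2,1,1} = 0
G(17) = mex{0,3,2,0} = 1
G(18) = mex{1,2,3,1} = 0
G(19) = mex{0,3,2,2} = 1
G(20) = mex{1,0,3,3} = 2
G(21) = mex{2,1,0,2} = 3
G(22) = mex{3,0,1,3} = 2
G(23) = mex{2,1,0,0} = 3
G(24) = mex{3,2,1,1} = 0
G(25) = mex{0,3,2,0} = 1
G(26) = mex{1,2,3,1} = 0
G(27) = mex{0,3,2,2} = 1
G(28) = mex{1,0,3,3} = 2
G(29) = mex{2,1,0,2} = 3
G(30) = mex{3,0,1,3} = 2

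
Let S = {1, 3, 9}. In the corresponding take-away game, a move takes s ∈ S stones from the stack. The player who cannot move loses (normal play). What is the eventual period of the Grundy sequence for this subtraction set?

2

n :  0  1  2  3  4  5  6  7  8  9 10 11 12 13 14
G :  0  1  0  1  0  1  0  1  0  1  0  1  0  1  0
G(n+2) = G(n) holds for n = 0,…,8 (a full window of length max(S) = 9), so the sequence is purely periodic with period 2.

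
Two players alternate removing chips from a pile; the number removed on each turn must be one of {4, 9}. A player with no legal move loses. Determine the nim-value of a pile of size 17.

n :  0  1  2  3  4  5  6  7  8  9 10 11 12 13 14 15 16 17
G :  0  0  0  0  1  1  1  1  0  2  2  2  1  0  0  0  0  1

1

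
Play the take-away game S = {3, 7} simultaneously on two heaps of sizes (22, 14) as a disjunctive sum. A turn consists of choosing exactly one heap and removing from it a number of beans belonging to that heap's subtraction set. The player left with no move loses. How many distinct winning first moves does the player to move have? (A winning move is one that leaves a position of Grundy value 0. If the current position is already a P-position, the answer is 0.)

All heaps use S = {3, 7}:
n :  0  1  2  3  4  5  6  7  8  9 10 11 12 13 14 15 16 17 18 19 20 21 22
G :  0  0  0  1  1  1  0  2  2  1  0  0  0  1  1  1  0  2  2  1  0  0  0
Heap A: G(22) = 0.
Heap B: G(14) = 1.
Combined Grundy value = 0 ⊕ 1 = 1.
A winning move leaves total XOR = 0, i.e. changes one component's Grundy value g to g ⊕ X where X is the current total.
Heap A: need g' = 0⊕1 = 1. Options: 22−3→G=1, 22−7→G=1. Hits: 2.
Heap B: need g' = 1⊕1 = 0. Options: 14−3→G=0, 14−7→G=2. Hits: 1.

3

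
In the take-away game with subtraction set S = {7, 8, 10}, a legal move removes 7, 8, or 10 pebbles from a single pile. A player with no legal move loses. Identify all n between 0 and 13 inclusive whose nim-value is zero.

G(0) = 0
G(1) = mex{} = 0
G(2) = mex{} = 0
G(3) = mex{} = 0
G(4) = mex{} = 0
G(5) = mex{} = 0
G(6) = mex{} = 0
G(7) = mex{0} = 1
G(8) = mex{0,0} = 1
G(9) = mex{0,0} = 1
G(10) = mex{0,0,0} = 1
G(11) = mex{0,0,0} = 1
G(12) = mex{0,0,0} = 1
G(13) = mex{0,0,0} = 1
P-positions are exactly the n with G(n) = 0.

0, 1, 2, 3, 4, 5, 6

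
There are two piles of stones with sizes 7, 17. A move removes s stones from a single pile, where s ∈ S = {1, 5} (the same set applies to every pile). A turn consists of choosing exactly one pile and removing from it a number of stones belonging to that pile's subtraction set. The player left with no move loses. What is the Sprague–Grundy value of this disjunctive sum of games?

All piles use S = {1, 5}:
G(0) = 0
G(1) = mex{0} = 1
G(2) = mex{1} = 0
G(3) = mex{0} = 1
G(4) = mex{1} = 0
G(5) = mex{0,0} = 1
G(6) = mex{1,1} = 0
G(7) = mex{0,0} = 1
G(8) = mex{1,1} = 0
G(9) = mex{0,0} = 1
G(10) = mex{1,1} = 0
G(11) = mex{0,0} = 1
G(12) = mex{1,1} = 0
G(13) = mex{0,0} = 1
G(14) = mex{1,1} = 0
G(15) = mex{0,0} = 1
G(16) = mex{1,1} = 0
G(17) = mex{0,0} = 1
Pile A: G(7) = 1.
Pile B: G(17) = 1.
Combined Grundy value = 1 ⊕ 1 = 0.

0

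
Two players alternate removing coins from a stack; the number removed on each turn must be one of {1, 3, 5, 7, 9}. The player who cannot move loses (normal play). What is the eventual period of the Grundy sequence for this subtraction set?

n :  0  1  2  3  4  5  6  7  8  9 10 11 12 13 14
G :  0  1  0  1  0  1  0  1  0  1  0  1  0  1  0
G(n+2) = G(n) holds for n = 0,…,8 (a full window of length max(S) = 9), so the sequence is purely periodic with period 2.

2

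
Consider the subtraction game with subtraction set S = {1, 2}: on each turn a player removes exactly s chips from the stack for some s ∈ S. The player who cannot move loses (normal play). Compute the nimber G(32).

G(0) = 0
G(1) = mex{0} = 1
G(2) = mex{1,0} = 2
G(3) = mex{2,1} = 0
G(4) = mex{0,2} = 1
G(5) = mex{1,0} = 2
G(6) = mex{2,1} = 0
G(7) = mex{0,2} = 1
G(8) = mex{1,0} = 2
G(9) = mex{2,1} = 0
G(10) = mex{0,2} = 1
G(11) = mex{1,0} = 2
G(12) = mex{2,1} = 0
G(13) = mex{0,2} = 1
G(14) = mex{1,0} = 2
G(15) = mex{2,1} = 0
G(16) = mex{0,2} = 1
G(17) = mex{1,0} = 2
G(18) = mex{2,1} = 0
G(19) = mex{0,2} = 1
G(20) = mex{1,0} = 2
G(21) = mex{2,1} = 0
G(22) = mex{0,2} = 1
G(23) = mex{1,0} = 2
G(24) = mex{2,1} = 0
G(25) = mex{0,2} = 1
G(26) = mex{1,0} = 2
G(27) = mex{2,1} = 0
G(28) = mex{0,2} = 1
G(29) = mex{1,0} = 2
G(30) = mex{2,1} = 0
G(31) = mex{0,2} = 1
G(32) = mex{1,0} = 2

2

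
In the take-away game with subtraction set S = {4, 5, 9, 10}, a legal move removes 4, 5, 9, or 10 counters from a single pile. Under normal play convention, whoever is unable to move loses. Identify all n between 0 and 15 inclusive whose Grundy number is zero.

0, 1, 2, 3, 14, 15

n :  0  1  2  3  4  5  6  7  8  9 10 11 12 13 14 15
G :  0  0  0  0  1  1  1  1  2  2  2  2  3  3  0  0
P-positions are exactly the n with G(n) = 0.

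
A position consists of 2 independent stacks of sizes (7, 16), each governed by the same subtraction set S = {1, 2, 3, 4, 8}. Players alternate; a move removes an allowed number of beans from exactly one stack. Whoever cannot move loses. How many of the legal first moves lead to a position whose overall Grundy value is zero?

All stacks use S = {1, 2, 3, 4, 8}:
G(0) = 0
G(1) = mex{0} = 1
G(2) = mex{1,0} = 2
G(3) = mex{2,1,0} = 3
G(4) = mex{3,2,1,0} = 4
G(5) = mex{4,3,2,1} = 0
G(6) = mex{0,4,3,2} = 1
G(7) = mex{1,0,4,3} = 2
G(8) = mex{2,1,0,4,0} = 3
G(9) = mex{3,2,1,0,1} = 4
G(10) = mex{4,3,2,1,2} = 0
G(11) = mex{0,4,3,2,3} = 1
G(12) = mex{1,0,4,3,4} = 2
G(13) = mex{2,1,0,4,0} = 3
G(14) = mex{3,2,1,0,1} = 4
G(15) = mex{4,3,2,1,2} = 0
G(16) = mex{0,4,3,2,3} = 1
Stack A: G(7) = 2.
Stack B: G(16) = 1.
Combined Grundy value = 2 ⊕ 1 = 3.
A winning move leaves total XOR = 0, i.e. changes one component's Grundy value g to g ⊕ X where X is the current total.
Stack A: need g' = 2⊕3 = 1. Options: 7−1→G=1, 7−2→G=0, 7−3→G=4, 7−4→G=3. Hits: 1.
Stack B: need g' = 1⊕3 = 2. Options: 16−1→G=0, 16−2→G=4, 16−3→G=3, 16−4→G=2, 16−8→G=3. Hits: 1.

2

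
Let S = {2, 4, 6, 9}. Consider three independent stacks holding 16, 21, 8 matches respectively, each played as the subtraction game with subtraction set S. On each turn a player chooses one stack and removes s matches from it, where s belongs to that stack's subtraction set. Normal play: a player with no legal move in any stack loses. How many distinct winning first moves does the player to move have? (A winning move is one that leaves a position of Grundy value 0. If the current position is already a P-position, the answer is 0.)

3

All stacks use S = {2, 4, 6, 9}:
G(0) = 0
G(1) = mex{} = 0
G(2) = mex{0} = 1
G(3) = mex{0} = 1
G(4) = mex{1,0} = 2
G(5) = mex{1,0} = 2
G(6) = mex{2,1,0} = 3
G(7) = mex{2,1,0} = 3
G(8) = mex{3,2,1} = 0
G(9) = mex{3,2,1,0} = 4
G(10) = mex{0,3,2,0} = 1
G(11) = mex{4,3,2,1} = 0
G(12) = mex{1,0,3,1} = 2
G(13) = mex{0,4,3,2} = 1
G(14) = mex{2,1,0,2} = 3
G(15) = mex{1,0,4,3} = 2
G(16) = mex{3,2,1,3} = 0
G(17) = mex{2,1,0,0} = 3
G(18) = mex{0,3,2,4} = 1
G(19) = mex{3,2,1,1} = 0
G(20) = mex{1,0,3,0} = 2
G(21) = mex{0,3,2,2} = 1
Stack A: G(16) = 0.
Stack B: G(21) = 1.
Stack C: G(8) = 0.
Combined Grundy value = 0 ⊕ 1 ⊕ 0 = 1.
A winning move leaves total XOR = 0, i.e. changes one component's Grundy value g to g ⊕ X where X is the current total.
Stack A: need g' = 0⊕1 = 1. Options: 16−2→G=3, 16−4→G=2, 16−6→G=1, 16−9→G=3. Hits: 1.
Stack B: need g' = 1⊕1 = 0. Options: 21−2→G=0, 21−4→G=3, 21−6→G=2, 21−9→G=2. Hits: 1.
Stack C: need g' = 0⊕1 = 1. Options: 8−2→G=3, 8−4→G=2, 8−6→G=1. Hits: 1.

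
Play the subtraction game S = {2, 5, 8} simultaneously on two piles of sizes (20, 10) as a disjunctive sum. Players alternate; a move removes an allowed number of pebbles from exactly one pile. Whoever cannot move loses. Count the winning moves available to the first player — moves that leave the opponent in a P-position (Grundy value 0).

All piles use S = {2, 5, 8}:
n :  0  1  2  3  4  5  6  7  8  9 10 11 12 13 14 15 16 17 18 19 20
G :  0  0  1  1  0  2  1  0  2  1  0  0  1  1  0  2  1  0  2  1  0
Pile A: G(20) = 0.
Pile B: G(10) = 0.
Combined Grundy value = 0 ⊕ 0 = 0.
A winning move leaves total XOR = 0, i.e. changes one component's Grundy value g to g ⊕ X where X is the current total.
Pile A: target g' = 0⊕0 = 0, but every legal move changes the Grundy value (mex property), so 0 moves.
Pile B: target g' = 0⊕0 = 0, but every legal move changes the Grundy value (mex property), so 0 moves.

0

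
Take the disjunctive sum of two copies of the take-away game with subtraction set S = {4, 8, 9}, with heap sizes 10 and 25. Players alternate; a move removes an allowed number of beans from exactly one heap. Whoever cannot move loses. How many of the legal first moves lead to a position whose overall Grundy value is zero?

All heaps use S = {4, 8, 9}:
n :  0  1  2  3  4  5  6  7  8  9 10 11 12 13 14 15 16 17 18 19 20 21 22 23 24 25
G :  0  0  0  0  1  1  1  1  2  2  2  2  3  0  0  0  0  1  1  1  1  2  2  2  2  3
Heap A: G(10) = 2.
Heap B: G(25) = 3.
Combined Grundy value = 2 ⊕ 3 = 1.
A winning move leaves total XOR = 0, i.e. changes one component's Grundy value g to g ⊕ X where X is the current total.
Heap A: need g' = 2⊕1 = 3. Options: 10−4→G=1, 10−8→G=0, 10−9→G=0. Hits: 0.
Heap B: need g' = 3⊕1 = 2. Options: 25−4→G=2, 25−8→G=1, 25−9→G=0. Hits: 1.

1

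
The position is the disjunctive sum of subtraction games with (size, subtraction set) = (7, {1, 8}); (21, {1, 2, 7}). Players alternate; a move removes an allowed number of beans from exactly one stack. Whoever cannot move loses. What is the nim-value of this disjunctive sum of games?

1

Stack A, S = {1, 8}:
n : 0 1 2 3 4 5 6 7
G : 0 1 0 1 0 1 0 1
G_A(7) = 1.
Stack B, S = {1, 2, 7}:
G(0) = 0
G(1) = mex{0} = 1
G(2) = mex{1,0} = 2
G(3) = mex{2,1} = 0
G(4) = mex{0,2} = 1
G(5) = mex{1,0} = 2
G(6) = mex{2,1} = 0
G(7) = mex{0,2,0} = 1
G(8) = mex{1,0,1} = 2
G(9) = mex{2,1,2} = 0
G(10) = mex{0,2,0} = 1
G(11) = mex{1,0,1} = 2
G(12) = mex{2,1,2} = 0
G(13) = mex{0,2,0} = 1
G(14) = mex{1,0,1} = 2
G(15) = mex{2,1,2} = 0
G(16) = mex{0,2,0} = 1
G(17) = mex{1,0,1} = 2
G(18) = mex{2,1,2} = 0
G(19) = mex{0,2,0} = 1
G(20) = mex{1,0,1} = 2
G(21) = mex{2,1,2} = 0
G_B(21) = 0.
Combined Grundy value = 1 ⊕ 0 = 1.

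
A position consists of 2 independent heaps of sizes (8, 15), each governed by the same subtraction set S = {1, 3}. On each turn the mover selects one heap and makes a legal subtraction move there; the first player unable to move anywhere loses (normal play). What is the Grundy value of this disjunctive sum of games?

All heaps use S = {1, 3}:
n :  0  1  2  3  4  5  6  7  8  9 10 11 12 13 14 15
G :  0  1  0  1  0  1  0  1  0  1  0  1  0  1  0  1
Heap A: G(8) = 0.
Heap B: G(15) = 1.
Combined Grundy value = 0 ⊕ 1 = 1.

1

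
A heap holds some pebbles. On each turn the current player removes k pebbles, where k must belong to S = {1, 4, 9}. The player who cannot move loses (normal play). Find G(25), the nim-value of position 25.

0

n :  0  1  2  3  4  5  6  7  8  9 10 11 12 13 14 15 16 17 18 19 20 21 22 23 24 25
G :  0  1  0  1  2  0  1  0  1  2  0  1  0  1  2  0  1  0  1  2  0  1  0  1  2  0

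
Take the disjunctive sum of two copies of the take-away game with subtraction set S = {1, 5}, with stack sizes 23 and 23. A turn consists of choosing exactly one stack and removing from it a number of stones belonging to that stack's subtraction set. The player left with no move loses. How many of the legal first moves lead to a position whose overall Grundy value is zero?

All stacks use S = {1, 5}:
G(0) = 0
G(1) = mex{0} = 1
G(2) = mex{1} = 0
G(3) = mex{0} = 1
G(4) = mex{1} = 0
G(5) = mex{0,0} = 1
G(6) = mex{1,1} = 0
G(7) = mex{0,0} = 1
G(8) = mex{1,1} = 0
G(9) = mex{0,0} = 1
G(10) = mex{1,1} = 0
G(11) = mex{0,0} = 1
G(12) = mex{1,1} = 0
G(13) = mex{0,0} = 1
G(14) = mex{1,1} = 0
G(15) = mex{0,0} = 1
G(16) = mex{1,1} = 0
G(17) = mex{0,0} = 1
G(18) = mex{1,1} = 0
G(19) = mex{0,0} = 1
G(20) = mex{1,1} = 0
G(21) = mex{0,0} = 1
G(22) = mex{1,1} = 0
G(23) = mex{0,0} = 1
Stack A: G(23) = 1.
Stack B: G(23) = 1.
Combined Grundy value = 1 ⊕ 1 = 0.
A winning move leaves total XOR = 0, i.e. changes one component's Grundy value g to g ⊕ X where X is the current total.
Stack A: target g' = 1⊕0 = 1, but every legal move changes the Grundy value (mex property), so 0 moves.
Stack B: target g' = 1⊕0 = 1, but every legal move changes the Grundy value (mex property), so 0 moves.

0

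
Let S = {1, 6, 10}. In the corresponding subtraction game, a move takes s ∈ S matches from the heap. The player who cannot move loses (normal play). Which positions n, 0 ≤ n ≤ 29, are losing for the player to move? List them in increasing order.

G(0) = 0
G(1) = mex{0} = 1
G(2) = mex{1} = 0
G(3) = mex{0} = 1
G(4) = mex{1} = 0
G(5) = mex{0} = 1
G(6) = mex{1,0} = 2
G(7) = mex{2,1} = 0
G(8) = mex{0,0} = 1
G(9) = mex{1,1} = 0
G(10) = mex{0,0,0} = 1
G(11) = mex{1,1,1} = 0
G(12) = mex{0,2,0} = 1
G(13) = mex{1,0,1} = 2
G(14) = mex{2,1,0} = 3
G(15) = mex{3,0,1} = 2
G(16) = mex{2,1,2} = 0
G(17) = mex{0,0,0} = 1
G(18) = mex{1,1,1} = 0
G(19) = mex{0,2,0} = 1
G(20) = mex{1,3,1} = 0
G(21) = mex{0,2,0} = 1
G(22) = mex{1,0,1} = 2
G(23) = mex{2,1,2} = 0
G(24) = mex{0,0,3} = 1
G(25) = mex{1,1,2} = 0
G(26) = mex{0,0,0} = 1
G(27) = mex{1,1,1} = 0
G(28) = mex{0,2,0} = 1
G(29) = mex{1,0,1} = 2
P-positions are exactly the n with G(n) = 0.

0, 2, 4, 7, 9, 11, 16, 18, 20, 23, 25, 27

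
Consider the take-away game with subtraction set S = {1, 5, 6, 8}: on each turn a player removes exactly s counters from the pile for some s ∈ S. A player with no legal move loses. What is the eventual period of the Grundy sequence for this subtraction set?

G(0) = 0
G(1) = mex{0} = 1
G(2) = mex{1} = 0
G(3) = mex{0} = 1
G(4) = mex{1} = 0
G(5) = mex{0,0} = 1
G(6) = mex{1,1,0} = 2
G(7) = mex{2,0,1} = 3
G(8) = mex{3,1,0,0} = 2
G(9) = mex{2,0,1,1} = 3
G(10) = mex{3,1,0,0} = 2
G(11) = mex{2,2,1,1} = 0
G(12) = mex{0,3,2,0} = 1
G(13) = mex{1,2,3,1} = 0
G(14) = mex{0,3,2,2} = 1
G(15) = mex{1,2,3,3} = 0
G(16) = mex{0,0,2,2} = 1
G(17) = mex{1,1,0,3} = 2
G(18) = mex{2,0,1,2} = 3
G(19) = mex{3,1,0,0} = 2
G(20) = mex{2,0,1,1} = 3
G(21) = mex{3,1,0,0} = 2
G(22) = mex{2,2,1,1} = 0
G(23) = mex{0,3,2,0} = 1
G(n+11) = G(n) holds for n = 0,…,7 (a full window of length max(S) = 8), so the sequence is purely periodic with period 11.

11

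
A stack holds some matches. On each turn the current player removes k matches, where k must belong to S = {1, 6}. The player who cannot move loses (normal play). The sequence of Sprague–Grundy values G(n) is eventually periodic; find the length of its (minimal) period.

n :  0  1  2  3  4  5  6  7  8  9 10 11 12 13 14 15
G :  0  1  0  1  0  1  2  0  1  0  1  0  1  2  0  1
G(n+7) = G(n) holds for n = 0,…,5 (a full window of length max(S) = 6), so the sequence is purely periodic with period 7.

7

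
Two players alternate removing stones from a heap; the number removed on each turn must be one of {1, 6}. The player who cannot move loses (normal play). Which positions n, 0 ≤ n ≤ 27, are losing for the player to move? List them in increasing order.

n :  0  1  2  3  4  5  6  7  8  9 10 11 12 13 14 15 16 17 18 19 20 21 22 23 24 25 26 27
G :  0  1  0  1  0  1  2  0  1  0  1  0  1  2  0  1  0  1  0  1  2  0  1  0  1  0  1  2
P-positions are exactly the n with G(n) = 0.

0, 2, 4, 7, 9, 11, 14, 16, 18, 21, 23, 25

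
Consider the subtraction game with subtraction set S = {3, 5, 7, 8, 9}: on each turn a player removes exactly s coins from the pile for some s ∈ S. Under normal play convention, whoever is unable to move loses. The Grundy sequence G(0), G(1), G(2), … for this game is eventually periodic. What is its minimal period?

12

G(0) = 0
G(1) = mex{} = 0
G(2) = mex{} = 0
G(3) = mex{0} = 1
G(4) = mex{0} = 1
G(5) = mex{0,0} = 1
G(6) = mex{1,0} = 2
G(7) = mex{1,0,0} = 2
G(8) = mex{1,1,0,0} = 2
G(9) = mex{2,1,0,0,0} = 3
G(10) = mex{2,1,1,0,0} = 3
G(11) = mex{2,2,1,1,0} = 3
G(12) = mex{3,2,1,1,1} = 0
G(13) = mex{3,2,2,1,1} = 0
G(14) = mex{3,3,2,2,1} = 0
G(15) = mex{0,3,2,2,2} = 1
G(16) = mex{0,3,3,2,2} = 1
G(17) = mex{0,0,3,3,2} = 1
G(18) = mex{1,0,3,3,3} = 2
G(19) = mex{1,0,0,3,3} = 2
G(20) = mex{1,1,0,0,3} = 2
G(21) = mex{2,1,0,0,0} = 3
G(22) = mex{2,1,1,0,0} = 3
G(23) = mex{2,2,1,1,0} = 3
G(24) = mex{3,2,1,1,1} = 0
G(25) = mex{3,2,2,1,1} = 0
G(n+12) = G(n) holds for n = 0,…,8 (a full window of length max(S) = 9), so the sequence is purely periodic with period 12.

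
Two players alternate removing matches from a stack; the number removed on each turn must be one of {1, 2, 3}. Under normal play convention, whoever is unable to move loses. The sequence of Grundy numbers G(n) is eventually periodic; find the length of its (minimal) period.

G(0) = 0
G(1) = mex{0} = 1
G(2) = mex{1,0} = 2
G(3) = mex{2,1,0} = 3
G(4) = mex{3,2,1} = 0
G(5) = mex{0,3,2} = 1
G(6) = mex{1,0,3} = 2
G(7) = mex{2,1,0} = 3
G(8) = mex{3,2,1} = 0
G(9) = mex{0,3,2} = 1
G(10) = mex{1,0,3} = 2
G(11) = mex{2,1,0} = 3
G(12) = mex{3,2,1} = 0
G(13) = mex{0,3,2} = 1
G(14) = mex{1,0,3} = 2
G(n+4) = G(n) holds for n = 0,…,2 (a full window of length max(S) = 3), so the sequence is purely periodic with period 4.

4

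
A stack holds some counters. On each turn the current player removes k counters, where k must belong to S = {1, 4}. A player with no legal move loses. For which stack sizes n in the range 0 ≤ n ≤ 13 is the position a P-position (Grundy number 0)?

0, 2, 5, 7, 10, 12

G(0) = 0
G(1) = mex{0} = 1
G(2) = mex{1} = 0
G(3) = mex{0} = 1
G(4) = mex{1,0} = 2
G(5) = mex{2,1} = 0
G(6) = mex{0,0} = 1
G(7) = mex{1,1} = 0
G(8) = mex{0,2} = 1
G(9) = mex{1,0} = 2
G(10) = mex{2,1} = 0
G(11) = mex{0,0} = 1
G(12) = mex{1,1} = 0
G(13) = mex{0,2} = 1
P-positions are exactly the n with G(n) = 0.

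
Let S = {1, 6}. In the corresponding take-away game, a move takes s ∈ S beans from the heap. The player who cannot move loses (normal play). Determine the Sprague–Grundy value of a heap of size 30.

0

n :  0  1  2  3  4  5  6  7  8  9 10 11 12 13 14 15 16 17 18 19 20 21 22 23 24 25 26 27 28 29 30
G :  0  1  0  1  0  1  2  0  1  0  1  0  1  2  0  1  0  1  0  1  2  0  1  0  1  0  1  2  0  1  0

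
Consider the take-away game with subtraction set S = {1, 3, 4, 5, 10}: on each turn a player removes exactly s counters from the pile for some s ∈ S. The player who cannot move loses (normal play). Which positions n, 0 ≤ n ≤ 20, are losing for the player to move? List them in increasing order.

0, 2, 8, 14, 16

G(0) = 0
G(1) = mex{0} = 1
G(2) = mex{1} = 0
G(3) = mex{0,0} = 1
G(4) = mex{1,1,0} = 2
G(5) = mex{2,0,1,0} = 3
G(6) = mex{3,1,0,1} = 2
G(7) = mex{2,2,1,0} = 3
G(8) = mex{3,3,2,1} = 0
G(9) = mex{0,2,3,2} = 1
G(10) = mex{1,3,2,3,0} = 4
G(11) = mex{4,0,3,2,1} = 5
G(12) = mex{5,1,0,3,0} = 2
G(13) = mex{2,4,1,0,1} = 3
G(14) = mex{3,5,4,1,2} = 0
G(15) = mex{0,2,5,4,3} = 1
G(16) = mex{1,3,2,5,2} = 0
G(17) = mex{0,0,3,2,3} = 1
G(18) = mex{1,1,0,3,0} = 2
G(19) = mex{2,0,1,0,1} = 3
G(20) = mex{3,1,0,1,4} = 2
P-positions are exactly the n with G(n) = 0.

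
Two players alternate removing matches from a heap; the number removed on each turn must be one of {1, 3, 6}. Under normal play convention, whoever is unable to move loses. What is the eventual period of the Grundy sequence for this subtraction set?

9

G(0) = 0
G(1) = mex{0} = 1
G(2) = mex{1} = 0
G(3) = mex{0,0} = 1
G(4) = mex{1,1} = 0
G(5) = mex{0,0} = 1
G(6) = mex{1,1,0} = 2
G(7) = mex{2,0,1} = 3
G(8) = mex{3,1,0} = 2
G(9) = mex{2,2,1} = 0
G(10) = mex{0,3,0} = 1
G(11) = mex{1,2,1} = 0
G(12) = mex{0,0,2} = 1
G(13) = mex{1,1,3} = 0
G(14) = mex{0,0,2} = 1
G(15) = mex{1,1,0} = 2
G(16) = mex{2,0,1} = 3
G(17) = mex{3,1,0} = 2
G(18) = mex{2,2,1} = 0
G(19) = mex{0,3,0} = 1
G(n+9) = G(n) holds for n = 0,…,5 (a full window of length max(S) = 6), so the sequence is purely periodic with period 9.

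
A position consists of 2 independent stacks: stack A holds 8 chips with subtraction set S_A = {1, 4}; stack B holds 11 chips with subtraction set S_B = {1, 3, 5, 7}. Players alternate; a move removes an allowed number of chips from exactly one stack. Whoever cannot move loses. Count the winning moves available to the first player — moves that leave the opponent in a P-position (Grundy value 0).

Stack A, S = {1, 4}:
G(0) = 0
G(1) = mex{0} = 1
G(2) = mex{1} = 0
G(3) = mex{0} = 1
G(4) = mex{1,0} = 2
G(5) = mex{2,1} = 0
G(6) = mex{0,0} = 1
G(7) = mex{1,1} = 0
G(8) = mex{0,2} = 1
G_A(8) = 1.
Stack B, S = {1, 3, 5, 7}:
G(0) = 0
G(1) = mex{0} = 1
G(2) = mex{1} = 0
G(3) = mex{0,0} = 1
G(4) = mex{1,1} = 0
G(5) = mex{0,0,0} = 1
G(6) = mex{1,1,1} = 0
G(7) = mex{0,0,0,0} = 1
G(8) = mex{1,1,1,1} = 0
G(9) = mex{0,0,0,0} = 1
G(10) = mex{1,1,1,1} = 0
G(11) = mex{0,0,0,0} = 1
G_B(11) = 1.
Combined Grundy value = 1 ⊕ 1 = 0.
A winning move leaves total XOR = 0, i.e. changes one component's Grundy value g to g ⊕ X where X is the current total.
Stack A: target g' = 1⊕0 = 1, but every legal move changes the Grundy value (mex property), so 0 moves.
Stack B: target g' = 1⊕0 = 1, but every legal move changes the Grundy value (mex property), so 0 moves.

0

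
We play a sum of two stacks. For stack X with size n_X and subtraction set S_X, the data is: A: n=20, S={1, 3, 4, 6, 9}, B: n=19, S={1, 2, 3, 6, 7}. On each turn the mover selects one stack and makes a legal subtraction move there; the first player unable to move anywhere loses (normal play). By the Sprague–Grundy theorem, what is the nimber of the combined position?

Stack A, S = {1, 3, 4, 6, 9}:
n :  0  1  2  3  4  5  6  7  8  9 10 11 12 13 14 15 16 17 18 19 20
G :  0  1  0  1  2  3  2  0  1  4  3  2  0  1  0  1  2  3  2  0  1
G_A(20) = 1.
Stack B, S = {1, 2, 3, 6, 7}:
n :  0  1  2  3  4  5  6  7  8  9 10 11 12 13 14 15 16 17 18 19
G :  0  1  2  3  0  1  2  3  0  1  2  3  0  1  2  3  0  1  2  3
G_B(19) = 3.
Combined Grundy value = 1 ⊕ 3 = 2.

2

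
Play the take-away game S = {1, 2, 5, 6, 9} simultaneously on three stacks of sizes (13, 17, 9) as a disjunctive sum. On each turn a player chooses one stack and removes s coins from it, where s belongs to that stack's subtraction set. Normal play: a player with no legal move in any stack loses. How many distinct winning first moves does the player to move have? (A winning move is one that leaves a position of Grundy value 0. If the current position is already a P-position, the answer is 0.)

4

All stacks use S = {1, 2, 5, 6, 9}:
G(0) = 0
G(1) = mex{0} = 1
G(2) = mex{1,0} = 2
G(3) = mex{2,1} = 0
G(4) = mex{0,2} = 1
G(5) = mex{1,0,0} = 2
G(6) = mex{2,1,1,0} = 3
G(7) = mex{3,2,2,1} = 0
G(8) = mex{0,3,0,2} = 1
G(9) = mex{1,0,1,0,0} = 2
G(10) = mex{2,1,2,1,1} = 0
G(11) = mex{0,2,3,2,2} = 1
G(12) = mex{1,0,0,3,0} = 2
G(13) = mex{2,1,1,0,1} = 3
G(14) = mex{3,2,2,1,2} = 0
G(15) = mex{0,3,0,2,3} = 1
G(16) = mex{1,0,1,0,0} = 2
G(17) = mex{2,1,2,1,1} = 0
Stack A: G(13) = 3.
Stack B: G(17) = 0.
Stack C: G(9) = 2.
Combined Grundy value = 3 ⊕ 0 ⊕ 2 = 1.
A winning move leaves total XOR = 0, i.e. changes one component's Grundy value g to g ⊕ X where X is the current total.
Stack A: need g' = 3⊕1 = 2. Options: 13−1→G=2, 13−2→G=1, 13−5→G=1, 13−6→G=0, 13−9→G=1. Hits: 1.
Stack B: need g' = 0⊕1 = 1. Options: 17−1→G=2, 17−2→G=1, 17−5→G=2, 17−6→G=1, 17−9→G=1. Hits: 3.
Stack C: need g' = 2⊕1 = 3. Options: 9−1→G=1, 9−2→G=0, 9−5→G=1, 9−6→G=0, 9−9→G=0. Hits: 0.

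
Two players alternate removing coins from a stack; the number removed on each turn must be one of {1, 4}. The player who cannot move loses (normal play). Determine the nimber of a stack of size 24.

2

G(0) = 0
G(1) = mex{0} = 1
G(2) = mex{1} = 0
G(3) = mex{0} = 1
G(4) = mex{1,0} = 2
G(5) = mex{2,1} = 0
G(6) = mex{0,0} = 1
G(7) = mex{1,1} = 0
G(8) = mex{0,2} = 1
G(9) = mex{1,0} = 2
G(10) = mex{2,1} = 0
G(11) = mex{0,0} = 1
G(12) = mex{1,1} = 0
G(13) = mex{0,2} = 1
G(14) = mex{1,0} = 2
G(15) = mex{2,1} = 0
G(16) = mex{0,0} = 1
G(17) = mex{1,1} = 0
G(18) = mex{0,2} = 1
G(19) = mex{1,0} = 2
G(20) = mex{2,1} = 0
G(21) = mex{0,0} = 1
G(22) = mex{1,1} = 0
G(23) = mex{0,2} = 1
G(24) = mex{1,0} = 2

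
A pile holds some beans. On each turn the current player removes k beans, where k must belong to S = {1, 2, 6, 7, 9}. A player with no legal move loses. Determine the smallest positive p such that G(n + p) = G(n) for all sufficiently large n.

8

n :  0  1  2  3  4  5  6  7  8  9 10 11 12 13 14 15 16 17 18
G :  0  1  2  0  1  2  3  4  0  1  2  0  1  2  3  4  0  1  2
G(n+8) = G(n) holds for n = 0,…,8 (a full window of length max(S) = 9), so the sequence is purely periodic with period 8.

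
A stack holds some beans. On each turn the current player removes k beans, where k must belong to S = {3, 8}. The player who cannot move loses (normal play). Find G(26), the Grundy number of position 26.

1

G(0) = 0
G(1) = mex{} = 0
G(2) = mex{} = 0
G(3) = mex{0} = 1
G(4) = mex{0} = 1
G(5) = mex{0} = 1
G(6) = mex{1} = 0
G(7) = mex{1} = 0
G(8) = mex{1,0} = 2
G(9) = mex{0,0} = 1
G(10) = mex{0,0} = 1
G(11) = mex{2,1} = 0
G(12) = mex{1,1} = 0
G(13) = mex{1,1} = 0
G(14) = mex{0,0} = 1
G(15) = mex{0,0} = 1
G(16) = mex{0,2} = 1
G(17) = mex{1,1} = 0
G(18) = mex{1,1} = 0
G(19) = mex{1,0} = 2
G(20) = mex{0,0} = 1
G(21) = mex{0,0} = 1
G(22) = mex{2,1} = 0
G(23) = mex{1,1} = 0
G(24) = mex{1,1} = 0
G(25) = mex{0,0} = 1
G(26) = mex{0,0} = 1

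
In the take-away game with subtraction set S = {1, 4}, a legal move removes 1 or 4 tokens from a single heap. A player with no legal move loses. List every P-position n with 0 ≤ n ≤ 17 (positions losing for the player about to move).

0, 2, 5, 7, 10, 12, 15, 17

n :  0  1  2  3  4  5  6  7  8  9 10 11 12 13 14 15 16 17
G :  0  1  0  1  2  0  1  0  1  2  0  1  0  1  2  0  1  0
P-positions are exactly the n with G(n) = 0.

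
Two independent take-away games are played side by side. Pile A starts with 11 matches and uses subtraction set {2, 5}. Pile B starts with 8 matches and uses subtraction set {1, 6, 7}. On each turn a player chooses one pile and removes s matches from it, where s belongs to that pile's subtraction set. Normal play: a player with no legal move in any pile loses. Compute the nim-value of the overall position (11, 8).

Pile A, S = {2, 5}:
n :  0  1  2  3  4  5  6  7  8  9 10 11
G :  0  0  1  1  0  2  1  0  0  1  1  0
G_A(11) = 0.
Pile B, S = {1, 6, 7}:
G(0) = 0
G(1) = mex{0} = 1
G(2) = mex{1} = 0
G(3) = mex{0} = 1
G(4) = mex{1} = 0
G(5) = mex{0} = 1
G(6) = mex{1,0} = 2
G(7) = mex{2,1,0} = 3
G(8) = mex{3,0,1} = 2
G_B(8) = 2.
Combined Grundy value = 0 ⊕ 2 = 2.

2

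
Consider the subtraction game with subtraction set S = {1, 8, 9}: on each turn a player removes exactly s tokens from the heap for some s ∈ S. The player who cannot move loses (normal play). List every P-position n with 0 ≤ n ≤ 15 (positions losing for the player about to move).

0, 2, 4, 6

n :  0  1  2  3  4  5  6  7  8  9 10 11 12 13 14 15
G :  0  1  0  1  0  1  0  1  2  3  2  3  2  3  2  3
P-positions are exactly the n with G(n) = 0.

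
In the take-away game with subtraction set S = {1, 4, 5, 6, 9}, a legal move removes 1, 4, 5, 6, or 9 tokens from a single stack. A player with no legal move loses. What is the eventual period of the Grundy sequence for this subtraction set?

G(0) = 0
G(1) = mex{0} = 1
G(2) = mex{1} = 0
G(3) = mex{0} = 1
G(4) = mex{1,0} = 2
G(5) = mex{2,1,0} = 3
G(6) = mex{3,0,1,0} = 2
G(7) = mex{2,1,0,1} = 3
G(8) = mex{3,2,1,0} = 4
G(9) = mex{4,3,2,1,0} = 5
G(10) = mex{5,2,3,2,1} = 0
G(11) = mex{0,3,2,3,0} = 1
G(12) = mex{1,4,3,2,1} = 0
G(13) = mex{0,5,4,3,2} = 1
G(14) = mex{1,0,5,4,3} = 2
G(15) = mex{2,1,0,5,2} = 3
G(16) = mex{3,0,1,0,3} = 2
G(17) = mex{2,1,0,1,4} = 3
G(18) = mex{3,2,1,0,5} = 4
G(19) = mex{4,3,2,1,0} = 5
G(20) = mex{5,2,3,2,1} = 0
G(21) = mex{0,3,2,3,0} = 1
G(n+10) = G(n) holds for n = 0,…,8 (a full window of length max(S) = 9), so the sequence is purely periodic with period 10.

10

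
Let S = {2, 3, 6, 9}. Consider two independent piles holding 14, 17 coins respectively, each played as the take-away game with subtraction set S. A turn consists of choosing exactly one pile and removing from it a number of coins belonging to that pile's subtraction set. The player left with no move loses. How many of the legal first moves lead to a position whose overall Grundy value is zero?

All piles use S = {2, 3, 6, 9}:
G(0) = 0
G(1) = mex{} = 0
G(2) = mex{0} = 1
G(3) = mex{0,0} = 1
G(4) = mex{1,0} = 2
G(5) = mex{1,1} = 0
G(6) = mex{2,1,0} = 3
G(7) = mex{0,2,0} = 1
G(8) = mex{3,0,1} = 2
G(9) = mex{1,3,1,0} = 2
G(10) = mex{2,1,2,0} = 3
G(11) = mex{2,2,0,1} = 3
G(12) = mex{3,2,3,1} = 0
G(13) = mex{3,3,1,2} = 0
G(14) = mex{0,3,2,0} = 1
G(15) = mex{0,0,2,3} = 1
G(16) = mex{1,0,3,1} = 2
G(17) = mex{1,1,3,2} = 0
Pile A: G(14) = 1.
Pile B: G(17) = 0.
Combined Grundy value = 1 ⊕ 0 = 1.
A winning move leaves total XOR = 0, i.e. changes one component's Grundy value g to g ⊕ X where X is the current total.
Pile A: need g' = 1⊕1 = 0. Options: 14−2→G=0, 14−3→G=3, 14−6→G=2, 14−9→G=0. Hits: 2.
Pile B: need g' = 0⊕1 = 1. Options: 17−2→G=1, 17−3→G=1, 17−6→G=3, 17−9→G=2. Hits: 2.

4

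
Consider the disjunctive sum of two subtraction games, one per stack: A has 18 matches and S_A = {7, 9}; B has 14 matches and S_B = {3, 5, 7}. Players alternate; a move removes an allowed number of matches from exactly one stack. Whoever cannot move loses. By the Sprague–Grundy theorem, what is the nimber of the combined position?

1

Stack A, S = {7, 9}:
G(0) = 0
G(1) = mex{} = 0
G(2) = mex{} = 0
G(3) = mex{} = 0
G(4) = mex{} = 0
G(5) = mex{} = 0
G(6) = mex{} = 0
G(7) = mex{0} = 1
G(8) = mex{0} = 1
G(9) = mex{0,0} = 1
G(10) = mex{0,0} = 1
G(11) = mex{0,0} = 1
G(12) = mex{0,0} = 1
G(13) = mex{0,0} = 1
G(14) = mex{1,0} = 2
G(15) = mex{1,0} = 2
G(16) = mex{1,1} = 0
G(17) = mex{1,1} = 0
G(18) = mex{1,1} = 0
G_A(18) = 0.
Stack B, S = {3, 5, 7}:
n :  0  1  2  3  4  5  6  7  8  9 10 11 12 13 14
G :  0  0  0  1  1  1  2  2  2  3  0  0  0  1  1
G_B(14) = 1.
Combined Grundy value = 0 ⊕ 1 = 1.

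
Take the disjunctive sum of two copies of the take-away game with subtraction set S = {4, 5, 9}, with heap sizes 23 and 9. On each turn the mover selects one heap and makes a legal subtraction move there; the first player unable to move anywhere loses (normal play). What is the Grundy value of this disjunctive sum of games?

0

All heaps use S = {4, 5, 9}:
n :  0  1  2  3  4  5  6  7  8  9 10 11 12 13 14 15 16 17 18 19 20 21 22 23
G :  0  0  0  0  1  1  1  1  2  2  2  2  3  0  0  0  0  1  1  1  1  2  2  2
Heap A: G(23) = 2.
Heap B: G(9) = 2.
Combined Grundy value = 2 ⊕ 2 = 0.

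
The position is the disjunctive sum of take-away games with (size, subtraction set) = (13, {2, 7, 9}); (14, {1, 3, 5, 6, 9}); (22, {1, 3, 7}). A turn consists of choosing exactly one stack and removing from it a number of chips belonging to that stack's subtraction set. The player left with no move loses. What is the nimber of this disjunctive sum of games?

2

Stack A, S = {2, 7, 9}:
G(0) = 0
G(1) = mex{} = 0
G(2) = mex{0} = 1
G(3) = mex{0} = 1
G(4) = mex{1} = 0
G(5) = mex{1} = 0
G(6) = mex{0} = 1
G(7) = mex{0,0} = 1
G(8) = mex{1,0} = 2
G(9) = mex{1,1,0} = 2
G(10) = mex{2,1,0} = 3
G(11) = mex{2,0,1} = 3
G(12) = mex{3,0,1} = 2
G(13) = mex{3,1,0} = 2
G_A(13) = 2.
Stack B, S = {1, 3, 5, 6, 9}:
G(0) = 0
G(1) = mex{0} = 1
G(2) = mex{1} = 0
G(3) = mex{0,0} = 1
G(4) = mex{1,1} = 0
G(5) = mex{0,0,0} = 1
G(6) = mex{1,1,1,0} = 2
G(7) = mex{2,0,0,1} = 3
G(8) = mex{3,1,1,0} = 2
G(9) = mex{2,2,0,1,0} = 3
G(10) = mex{3,3,1,0,1} = 2
G(11) = mex{2,2,2,1,0} = 3
G(12) = mex{3,3,3,2,1} = 0
G(13) = mex{0,2,2,3,0} = 1
G(14) = mex{1,3,3,2,1} = 0
G_B(14) = 0.
Stack C, S = {1, 3, 7}:
G(0) = 0
G(1) = mex{0} = 1
G(2) = mex{1} = 0
G(3) = mex{0,0} = 1
G(4) = mex{1,1} = 0
G(5) = mex{0,0} = 1
G(6) = mex{1,1} = 0
G(7) = mex{0,0,0} = 1
G(8) = mex{1,1,1} = 0
G(9) = mex{0,0,0} = 1
G(10) = mex{1,1,1} = 0
G(11) = mex{0,0,0} = 1
G(12) = mex{1,1,1} = 0
G(13) = mex{0,0,0} = 1
G(14) = mex{1,1,1} = 0
G(15) = mex{0,0,0} = 1
G(16) = mex{1,1,1} = 0
G(17) = mex{0,0,0} = 1
G(18) = mex{1,1,1} = 0
G(19) = mex{0,0,0} = 1
G(20) = mex{1,1,1} = 0
G(21) = mex{0,0,0} = 1
G(22) = mex{1,1,1} = 0
G_C(22) = 0.
Combined Grundy value = 2 ⊕ 0 ⊕ 0 = 2.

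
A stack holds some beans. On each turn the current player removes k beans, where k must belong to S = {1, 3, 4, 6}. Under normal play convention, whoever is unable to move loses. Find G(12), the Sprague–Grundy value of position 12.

G(0) = 0
G(1) = mex{0} = 1
G(2) = mex{1} = 0
G(3) = mex{0,0} = 1
G(4) = mex{1,1,0} = 2
G(5) = mex{2,0,1} = 3
G(6) = mex{3,1,0,0} = 2
G(7) = mex{2,2,1,1} = 0
G(8) = mex{0,3,2,0} = 1
G(9) = mex{1,2,3,1} = 0
G(10) = mex{0,0,2,2} = 1
G(11) = mex{1,1,0,3} = 2
G(12) = mex{2,0,1,2} = 3

3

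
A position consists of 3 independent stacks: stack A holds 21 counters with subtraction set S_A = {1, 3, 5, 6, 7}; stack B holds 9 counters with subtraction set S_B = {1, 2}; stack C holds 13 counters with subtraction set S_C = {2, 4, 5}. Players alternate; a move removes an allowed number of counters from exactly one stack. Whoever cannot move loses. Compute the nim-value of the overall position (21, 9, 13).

Stack A, S = {1, 3, 5, 6, 7}:
n :  0  1  2  3  4  5  6  7  8  9 10 11 12 13 14 15 16 17 18 19 20 21
G :  0  1  0  1  0  1  2  3  2  3  2  3  0  1  0  1  0  1  2  3  2  3
G_A(21) = 3.
Stack B, S = {1, 2}:
n : 0 1 2 3 4 5 6 7 8 9
G : 0 1 2 0 1 2 0 1 2 0
G_B(9) = 0.
Stack C, S = {2, 4, 5}:
n :  0  1  2  3  4  5  6  7  8  9 10 11 12 13
G :  0  0  1  1  2  2  3  0  0  1  1  2  2  3
G_C(13) = 3.
Combined Grundy value = 3 ⊕ 0 ⊕ 3 = 0.

0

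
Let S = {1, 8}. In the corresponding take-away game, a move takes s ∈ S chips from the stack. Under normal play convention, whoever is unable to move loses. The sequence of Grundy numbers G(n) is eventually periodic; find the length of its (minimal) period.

9

G(0) = 0
G(1) = mex{0} = 1
G(2) = mex{1} = 0
G(3) = mex{0} = 1
G(4) = mex{1} = 0
G(5) = mex{0} = 1
G(6) = mex{1} = 0
G(7) = mex{0} = 1
G(8) = mex{1,0} = 2
G(9) = mex{2,1} = 0
G(10) = mex{0,0} = 1
G(11) = mex{1,1} = 0
G(12) = mex{0,0} = 1
G(13) = mex{1,1} = 0
G(14) = mex{0,0} = 1
G(15) = mex{1,1} = 0
G(16) = mex{0,2} = 1
G(17) = mex{1,0} = 2
G(18) = mex{2,1} = 0
G(19) = mex{0,0} = 1
G(n+9) = G(n) holds for n = 0,…,7 (a full window of length max(S) = 8), so the sequence is purely periodic with period 9.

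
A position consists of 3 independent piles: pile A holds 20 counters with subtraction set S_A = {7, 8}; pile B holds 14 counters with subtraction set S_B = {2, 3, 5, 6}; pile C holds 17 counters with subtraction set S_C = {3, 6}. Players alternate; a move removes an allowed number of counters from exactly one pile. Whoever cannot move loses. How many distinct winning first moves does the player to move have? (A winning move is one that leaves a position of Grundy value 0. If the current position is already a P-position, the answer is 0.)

Pile A, S = {7, 8}:
n :  0  1  2  3  4  5  6  7  8  9 10 11 12 13 14 15 16 17 18 19 20
G :  0  0  0  0  0  0  0  1  1  1  1  1  1  1  2  0  0  0  0  0  0
G_A(20) = 0.
Pile B, S = {2, 3, 5, 6}:
n :  0  1  2  3  4  5  6  7  8  9 10 11 12 13 14
G :  0  0  1  1  2  2  3  3  0  0  1  1  2  2  3
G_B(14) = 3.
Pile C, S = {3, 6}:
n :  0  1  2  3  4  5  6  7  8  9 10 11 12 13 14 15 16 17
G :  0  0  0  1  1  1  2  2  2  0  0  0  1  1  1  2  2  2
G_C(17) = 2.
Combined Grundy value = 0 ⊕ 3 ⊕ 2 = 1.
A winning move leaves total XOR = 0, i.e. changes one component's Grundy value g to g ⊕ X where X is the current total.
Pile A: need g' = 0⊕1 = 1. Options: 20−7→G=1, 20−8→G=1. Hits: 2.
Pile B: need g' = 3⊕1 = 2. Options: 14−2→G=2, 14−3→G=1, 14−5→G=0, 14−6→G=0. Hits: 1.
Pile C: need g' = 2⊕1 = 3. Options: 17−3→G=1, 17−6→G=0. Hits: 0.

3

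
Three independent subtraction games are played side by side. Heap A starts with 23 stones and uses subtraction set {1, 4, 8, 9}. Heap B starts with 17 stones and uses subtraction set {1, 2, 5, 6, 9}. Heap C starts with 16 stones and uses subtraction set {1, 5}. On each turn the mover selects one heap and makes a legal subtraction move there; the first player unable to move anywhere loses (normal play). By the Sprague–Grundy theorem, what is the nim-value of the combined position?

1

Heap A, S = {1, 4, 8, 9}:
n :  0  1  2  3  4  5  6  7  8  9 10 11 12 13 14 15 16 17 18 19 20 21 22 23
G :  0  1  0  1  2  0  1  0  1  2  3  2  0  1  2  3  2  0  1  0  1  2  0  1
G_A(23) = 1.
Heap B, S = {1, 2, 5, 6, 9}:
n :  0  1  2  3  4  5  6  7  8  9 10 11 12 13 14 15 16 17
G :  0  1  2  0  1  2  3  0  1  2  0  1  2  3  0  1  2  0
G_B(17) = 0.
Heap C, S = {1, 5}:
n :  0  1  2  3  4  5  6  7  8  9 10 11 12 13 14 15 16
G :  0  1  0  1  0  1  0  1  0  1  0  1  0  1  0  1  0
G_C(16) = 0.
Combined Grundy value = 1 ⊕ 0 ⊕ 0 = 1.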